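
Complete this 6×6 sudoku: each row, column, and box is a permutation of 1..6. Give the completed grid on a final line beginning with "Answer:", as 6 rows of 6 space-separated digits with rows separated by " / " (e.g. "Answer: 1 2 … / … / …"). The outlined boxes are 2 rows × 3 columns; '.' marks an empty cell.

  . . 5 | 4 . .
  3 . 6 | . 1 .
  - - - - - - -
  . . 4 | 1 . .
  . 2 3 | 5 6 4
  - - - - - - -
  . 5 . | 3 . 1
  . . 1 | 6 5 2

Step 1. [r1c1∈{1,2}] in box 1, 2 fits only at r1c1. So r1c1=2.
Step 2. [r5c1∈{4,6}] 6 has one home in row 5: r5c1, so r5c1=6.
Step 3. [r1c5∈{3}] only 3 remains possible at r1c5. So r1c5=3.
Step 4. [r2c2∈{4}] only 4 remains possible at r2c2 ⇒ r2c2=4.
Step 5. [r6c1∈{4}] nothing but 4 survives at r6c1, so r6c1=4.
Step 6. [r5c3∈{2}] only 2 remains possible at r5c3. So r5c3=2.
Step 7. [r5c5∈{4}] r5c5 has the single candidate 4. So r5c5=4.
Step 8. [r3c6∈{3}] r3c6's peers cover all but 3. So r3c6=3.
Step 9. [r3c2∈{6}] r3c2's peers cover all but 6 ⇒ r3c2=6.
Step 10. [r6c2∈{3}] r6c2's peers cover all but 3 ⇒ r6c2=3.
Step 11. [r3c5∈{2}] r3c5's peers cover all but 2 ⇒ r3c5=2.
Step 12. [r2c6∈{5}] only 5 remains possible at r2c6 ⇒ r2c6=5.
Step 13. [r4c1∈{1}] r4c1 is down to just 1. So r4c1=1.
Step 14. [r3c1∈{5}] only 5 remains possible at r3c1 ⇒ r3c1=5.
Step 15. [r1c6∈{6}] only 6 remains possible at r1c6, so r1c6=6.
Step 16. [r1c2∈{1}] r1c2 has the single candidate 1, so r1c2=1.
Step 17. [r2c4∈{2}] only 2 remains possible at r2c4. So r2c4=2.

Answer: 2 1 5 4 3 6 / 3 4 6 2 1 5 / 5 6 4 1 2 3 / 1 2 3 5 6 4 / 6 5 2 3 4 1 / 4 3 1 6 5 2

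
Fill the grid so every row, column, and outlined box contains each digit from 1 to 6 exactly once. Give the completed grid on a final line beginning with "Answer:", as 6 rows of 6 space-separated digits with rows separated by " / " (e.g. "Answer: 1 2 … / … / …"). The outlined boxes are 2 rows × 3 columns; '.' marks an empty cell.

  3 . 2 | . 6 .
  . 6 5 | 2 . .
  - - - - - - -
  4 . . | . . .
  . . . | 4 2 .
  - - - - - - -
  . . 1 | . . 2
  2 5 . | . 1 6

Step 1. [r5c5∈{3,4,5}] r5c5 is the only open cell in box 6 admitting 4. So r5c5=4.
Step 2. [r5c2∈{3}] nothing but 3 survives at r5c2 ⇒ r5c2=3.
Step 3. [r4c2∈{1}] r4c2's peers cover all but 1 ⇒ r4c2=1.
Step 4. [r3c4∈{1,3,5,6}] col 4 places 6 nowhere but r3c4 ⇒ r3c4=6.
Step 5. [r3c6∈{1,3,5}] across row 3, 1 lands solely at r3c6 ⇒ r3c6=1.
Step 6. [r2c5∈{3}] r2c5 is down to just 3. So r2c5=3.
Step 7. [r4c6∈{3,5}] across col 6, 3 lands solely at r4c6 ⇒ r4c6=3.
Step 8. [r1c6∈{4,5}] 5 has one home in col 6: r1c6 ⇒ r1c6=5.
Step 9. [r5c1∈{6}] r5c1 has the single candidate 6. So r5c1=6.
Step 10. [r6c3∈{4}] r6c3's peers cover all but 4. So r6c3=4.
Step 11. [r1c2∈{4}] only 4 remains possible at r1c2 ⇒ r1c2=4.
Step 12. [r3c5∈{5}] only 5 remains possible at r3c5. So r3c5=5.
Step 13. [r2c1∈{1}] r2c1 has the single candidate 1. So r2c1=1.
Step 14. [r4c1∈{5}] r4c1 is down to just 5 ⇒ r4c1=5.
Step 15. [r2c6∈{4}] r2c6 has the single candidate 4, so r2c6=4.
Step 16. [r4c3∈{6}] r4c3 has the single candidate 6 ⇒ r4c3=6.
Step 17. [r5c4∈{5}] r5c4 has the single candidate 5 ⇒ r5c4=5.
Step 18. [r6c4∈{3}] r6c4 is down to just 3 ⇒ r6c4=3.
Step 19. [r3c2∈{2}] r3c2 is down to just 2. So r3c2=2.
Step 20. [r3c3∈{3}] only 3 remains possible at r3c3, so r3c3=3.
Step 21. [r1c4∈{1}] r1c4's peers cover all but 1, so r1c4=1.

Answer: 3 4 2 1 6 5 / 1 6 5 2 3 4 / 4 2 3 6 5 1 / 5 1 6 4 2 3 / 6 3 1 5 4 2 / 2 5 4 3 1 6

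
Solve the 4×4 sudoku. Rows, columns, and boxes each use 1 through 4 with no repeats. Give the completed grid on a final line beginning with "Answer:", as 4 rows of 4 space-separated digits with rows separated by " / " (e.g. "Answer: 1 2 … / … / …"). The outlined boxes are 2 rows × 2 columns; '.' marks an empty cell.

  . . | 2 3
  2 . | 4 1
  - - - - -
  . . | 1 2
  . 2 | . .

Step 1. [r4c1∈{1,3,4}] in row 4, 1 fits only at r4c1 ⇒ r4c1=1.
Step 2. [r1c1∈{4}] only 4 remains possible at r1c1. So r1c1=4.
Step 3. [r2c2∈{3}] r2c2's peers cover all but 3. So r2c2=3.
Step 4. [r1c2∈{1}] nothing but 1 survives at r1c2 ⇒ r1c2=1.
Step 5. [r4c4∈{4}] nothing but 4 survives at r4c4 ⇒ r4c4=4.
Step 6. [r3c1∈{3}] only 3 remains possible at r3c1. So r3c1=3.
Step 7. [r4c3∈{3}] r4c3 has the single candidate 3. So r4c3=3.
Step 8. [r3c2∈{4}] r3c2 is down to just 4. So r3c2=4.

Answer: 4 1 2 3 / 2 3 4 1 / 3 4 1 2 / 1 2 3 4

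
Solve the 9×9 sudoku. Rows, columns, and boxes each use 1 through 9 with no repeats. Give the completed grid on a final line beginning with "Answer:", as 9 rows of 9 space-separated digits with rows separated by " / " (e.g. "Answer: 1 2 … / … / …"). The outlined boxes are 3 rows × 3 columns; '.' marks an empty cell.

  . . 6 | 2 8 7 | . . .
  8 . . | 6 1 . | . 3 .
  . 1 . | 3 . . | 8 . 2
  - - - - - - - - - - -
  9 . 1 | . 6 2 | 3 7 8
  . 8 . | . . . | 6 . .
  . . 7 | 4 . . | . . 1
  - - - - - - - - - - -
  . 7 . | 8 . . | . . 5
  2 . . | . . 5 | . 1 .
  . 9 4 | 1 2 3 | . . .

Step 1. [r3c5∈{4,5,9}] across box 2, 5 lands solely at r3c5 ⇒ r3c5=5.
Step 2. [r8c9∈{3,4,6,7,9}] 3 has one home in col 9: r8c9. So r8c9=3.
Step 3. [r7c6∈{4,6,9}] r7c6 is the only open cell in col 6 admitting 6. So r7c6=6.
Step 4. [r4c2∈{4,5}] 4 has one home in row 4: r4c2. So r4c2=4.
Step 5. [r9c1∈{5,6}] across row 9, 5 lands solely at r9c1, so r9c1=5.
Step 6. [r5c1∈{3}] r5c1 has the single candidate 3 ⇒ r5c1=3.
Step 7. [r1c1∈{4}] nothing but 4 survives at r1c1 ⇒ r1c1=4.
Step 8. [r1c9∈{9}] r1c9 is down to just 9. So r1c9=9.
Step 9. [r1c8∈{5}] r1c8 has the single candidate 5. So r1c8=5.
Step 10. [r6c7∈{2,5,9}] r6c7 is the only open cell in col 7 admitting 5 ⇒ r6c7=5.
Step 11. [r7c7∈{2,4,9}] col 7 places 2 nowhere but r7c7 ⇒ r7c7=2.
Step 12. [r8c7∈{4,7,9}] across col 7, 9 lands solely at r8c7 ⇒ r8c7=9.
Step 13. [r5c4∈{5,7,9}] col 4 places 9 nowhere but r5c4, so r5c4=9.
Step 14. [r2c7∈{4,7}] col 7 places 4 nowhere but r2c7, so r2c7=4.
Step 15. [r8c5∈{4,7}] row 8 places 4 nowhere but r8c5. So r8c5=4.
Step 16. [r5c3∈{2,5}] across row 5, 5 lands solely at r5c3. So r5c3=5.
Step 17. [r6c2∈{2,6}] across box 4, 2 lands solely at r6c2, so r6c2=2.
Step 18. [r9c9∈{6,7}] col 9 places 6 nowhere but r9c9. So r9c9=6.
Step 19. [r2c6∈{9}] only 9 remains possible at r2c6. So r2c6=9.
Step 20. [r7c8∈{4}] r7c8 has the single candidate 4, so r7c8=4.
Step 21. [r1c7∈{1}] r1c7 has the single candidate 1. So r1c7=1.
Step 22. [r6c6∈{8}] only 8 remains possible at r6c6. So r6c6=8.
Step 23. [r8c3∈{8}] only 8 remains possible at r8c3, so r8c3=8.
Step 24. [r1c2∈{3}] r1c2's peers cover all but 3 ⇒ r1c2=3.
Step 25. [r5c6∈{1}] r5c6 is down to just 1, so r5c6=1.
Step 26. [r6c8∈{9}] nothing but 9 survives at r6c8, so r6c8=9.
Step 27. [r4c4∈{5}] r4c4 is down to just 5 ⇒ r4c4=5.
Step 28. [r3c3∈{9}] r3c3's peers cover all but 9. So r3c3=9.
Step 29. [r9c7∈{7}] r9c7's peers cover all but 7. So r9c7=7.
Step 30. [r6c1∈{6}] r6c1 is down to just 6, so r6c1=6.
Step 31. [r3c6∈{4}] r3c6 is down to just 4 ⇒ r3c6=4.
Step 32. [r6c5∈{3}] r6c5's peers cover all but 3, so r6c5=3.
Step 33. [r2c3∈{2}] only 2 remains possible at r2c3. So r2c3=2.
Step 34. [r8c2∈{6}] r8c2 has the single candidate 6 ⇒ r8c2=6.
Step 35. [r3c8∈{6}] r3c8's peers cover all but 6 ⇒ r3c8=6.
Step 36. [r7c1∈{1}] r7c1 has the single candidate 1. So r7c1=1.
Step 37. [r5c9∈{4}] nothing but 4 survives at r5c9, so r5c9=4.
Step 38. [r7c5∈{9}] r7c5's peers cover all but 9, so r7c5=9.
Step 39. [r2c2∈{5}] nothing but 5 survives at r2c2 ⇒ r2c2=5.
Step 40. [r5c8∈{2}] r5c8's peers cover all but 2. So r5c8=2.
Step 41. [r3c1∈{7}] r3c1 has the single candidate 7. So r3c1=7.
Step 42. [r2c9∈{7}] r2c9 is down to just 7, so r2c9=7.
Step 43. [r5c5∈{7}] r5c5 is down to just 7. So r5c5=7.
Step 44. [r9c8∈{8}] r9c8 has the single candidate 8 ⇒ r9c8=8.
Step 45. [r8c4∈{7}] r8c4's peers cover all but 7, so r8c4=7.
Step 46. [r7c3∈{3}] r7c3's peers cover all but 3, so r7c3=3.

Answer: 4 3 6 2 8 7 1 5 9 / 8 5 2 6 1 9 4 3 7 / 7 1 9 3 5 4 8 6 2 / 9 4 1 5 6 2 3 7 8 / 3 8 5 9 7 1 6 2 4 / 6 2 7 4 3 8 5 9 1 / 1 7 3 8 9 6 2 4 5 / 2 6 8 7 4 5 9 1 3 / 5 9 4 1 2 3 7 8 6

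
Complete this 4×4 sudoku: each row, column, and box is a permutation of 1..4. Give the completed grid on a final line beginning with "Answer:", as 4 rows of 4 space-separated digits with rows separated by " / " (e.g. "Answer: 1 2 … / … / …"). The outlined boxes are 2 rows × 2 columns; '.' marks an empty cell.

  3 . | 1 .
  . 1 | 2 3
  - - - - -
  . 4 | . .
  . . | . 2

Step 1. [r4c2∈{3}] nothing but 3 survives at r4c2. So r4c2=3.
Step 2. [r3c4∈{1}] r3c4 has the single candidate 1, so r3c4=1.
Step 3. [r4c1∈{1}] r4c1 has the single candidate 1. So r4c1=1.
Step 4. [r1c4∈{4}] nothing but 4 survives at r1c4 ⇒ r1c4=4.
Step 5. [r3c3∈{3}] r3c3's peers cover all but 3, so r3c3=3.
Step 6. [r1c2∈{2}] r1c2's peers cover all but 2, so r1c2=2.
Step 7. [r4c3∈{4}] only 4 remains possible at r4c3. So r4c3=4.
Step 8. [r2c1∈{4}] r2c1 is down to just 4. So r2c1=4.
Step 9. [r3c1∈{2}] r3c1 has the single candidate 2, so r3c1=2.

Answer: 3 2 1 4 / 4 1 2 3 / 2 4 3 1 / 1 3 4 2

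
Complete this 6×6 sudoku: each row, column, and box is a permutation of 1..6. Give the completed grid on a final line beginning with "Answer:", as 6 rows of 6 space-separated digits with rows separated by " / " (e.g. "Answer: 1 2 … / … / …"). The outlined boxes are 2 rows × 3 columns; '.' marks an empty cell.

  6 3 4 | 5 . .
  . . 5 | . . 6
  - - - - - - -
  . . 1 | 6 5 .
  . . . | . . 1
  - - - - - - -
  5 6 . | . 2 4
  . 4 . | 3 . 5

Step 1. [r3c2∈{2}] only 2 remains possible at r3c2, so r3c2=2.
Step 2. [r2c5∈{1,3,4}] row 2 places 3 nowhere but r2c5. So r2c5=3.
Step 3. [r2c1∈{1,2}] r2c1 is the only open cell in box 1 admitting 2, so r2c1=2.
Step 4. [r4c5∈{4}] nothing but 4 survives at r4c5, so r4c5=4.
Step 5. [r4c1∈{3}] r4c1 has the single candidate 3, so r4c1=3.
Step 6. [r1c5∈{1}] r1c5 has the single candidate 1, so r1c5=1.
Step 7. [r3c1∈{4}] r3c1 has the single candidate 4, so r3c1=4.
Step 8. [r1c6∈{2}] r1c6 has the single candidate 2, so r1c6=2.
Step 9. [r2c4∈{4}] only 4 remains possible at r2c4 ⇒ r2c4=4.
Step 10. [r4c3∈{6}] only 6 remains possible at r4c3, so r4c3=6.
Step 11. [r6c1∈{1}] r6c1's peers cover all but 1. So r6c1=1.
Step 12. [r4c4∈{2}] r4c4 has the single candidate 2 ⇒ r4c4=2.
Step 13. [r5c3∈{3}] only 3 remains possible at r5c3. So r5c3=3.
Step 14. [r4c2∈{5}] r4c2 is down to just 5, so r4c2=5.
Step 15. [r2c2∈{1}] only 1 remains possible at r2c2, so r2c2=1.
Step 16. [r5c4∈{1}] r5c4's peers cover all but 1 ⇒ r5c4=1.
Step 17. [r6c5∈{6}] only 6 remains possible at r6c5. So r6c5=6.
Step 18. [r3c6∈{3}] r3c6's peers cover all but 3, so r3c6=3.
Step 19. [r6c3∈{2}] only 2 remains possible at r6c3. So r6c3=2.

Answer: 6 3 4 5 1 2 / 2 1 5 4 3 6 / 4 2 1 6 5 3 / 3 5 6 2 4 1 / 5 6 3 1 2 4 / 1 4 2 3 6 5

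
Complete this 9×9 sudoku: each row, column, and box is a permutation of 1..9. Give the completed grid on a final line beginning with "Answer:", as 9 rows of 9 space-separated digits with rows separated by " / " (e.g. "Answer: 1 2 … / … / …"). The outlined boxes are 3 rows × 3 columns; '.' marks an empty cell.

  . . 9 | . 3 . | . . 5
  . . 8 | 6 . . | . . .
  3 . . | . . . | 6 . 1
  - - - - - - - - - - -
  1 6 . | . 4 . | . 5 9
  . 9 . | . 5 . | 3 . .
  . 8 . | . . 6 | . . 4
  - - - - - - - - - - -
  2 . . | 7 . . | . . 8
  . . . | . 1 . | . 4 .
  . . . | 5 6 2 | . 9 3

Step 1. [r3c5∈{2,7,8,9}] r3c5 is the only open cell in col 5 admitting 8 ⇒ r3c5=8.
Step 2. [r7c6∈{3,4,9}] in box 8, 4 fits only at r7c6, so r7c6=4.
Step 3. [r8c1∈{5,6,7,8,9}] across col 1, 9 lands solely at r8c1, so r8c1=9.
Step 4. [r2c7∈{2,4,7,9}] in col 7, 9 fits only at r2c7. So r2c7=9.
Step 5. [r1c7∈{2,4,7,8}] in col 7, 4 fits only at r1c7. So r1c7=4.
Step 6. [r4c7∈{2,7,8}] col 7 places 8 nowhere but r4c7, so r4c7=8.
Step 7. [r3c4∈{2,4,9}] in col 4, 4 fits only at r3c4 ⇒ r3c4=4.
Step 8. [r6c4∈{1,2,3,9}] col 4 places 9 nowhere but r6c4 ⇒ r6c4=9.
Step 9. [r6c3∈{2,3,5,7}] 3 has one home in row 6: r6c3, so r6c3=3.
Step 10. [r7c2∈{1,3,5}] 3 has one home in row 7: r7c2, so r7c2=3.
Step 11. [r2c8∈{2,3,7}] in row 2, 3 fits only at r2c8. So r2c8=3.
Step 12. [r1c8∈{2,7,8}] r1c8 is the only open cell in row 1 admitting 8. So r1c8=8.
Step 13. [r6c1∈{5,7}] r6c1 is the only open cell in row 6 admitting 5 ⇒ r6c1=5.
Step 14. [r9c1∈{4,7,8}] r9c1 is the only open cell in row 9 admitting 8 ⇒ r9c1=8.
Step 15. [r3c6∈{5,7,9}] in row 3, 9 fits only at r3c6 ⇒ r3c6=9.
Step 16. [r2c6∈{1,5,7}] col 6 places 5 nowhere but r2c6. So r2c6=5.
Step 17. [r2c2∈{1,2,4,7}] 1 has one home in row 2: r2c2. So r2c2=1.
Step 18. [r9c2∈{4,7}] 4 has one home in col 2: r9c2. So r9c2=4.
Step 19. [r5c3∈{2,4,7}] across col 3, 4 lands solely at r5c3, so r5c3=4.
Step 20. [r5c1∈{7}] r5c1's peers cover all but 7. So r5c1=7.
Step 21. [r4c6∈{3,7}] 7 has one home in row 4: r4c6, so r4c6=7.
Step 22. [r6c5∈{2}] r6c5 is down to just 2. So r6c5=2.
Step 23. [r2c9∈{2,7}] in row 2, 2 fits only at r2c9. So r2c9=2.
Step 24. [r8c9∈{6,7}] 7 has one home in col 9: r8c9 ⇒ r8c9=7.
Step 25. [r8c2∈{5}] r8c2 is down to just 5, so r8c2=5.
Step 26. [r9c7∈{1}] r9c7 has the single candidate 1, so r9c7=1.
Step 27. [r3c8∈{7}] r3c8 is down to just 7, so r3c8=7.
Step 28. [r3c2∈{2}] r3c2 is down to just 2 ⇒ r3c2=2.
Step 29. [r5c8∈{1,2,6}] row 5 places 2 nowhere but r5c8. So r5c8=2.
Step 30. [r1c6∈{1}] only 1 remains possible at r1c6 ⇒ r1c6=1.
Step 31. [r8c6∈{3,8}] 3 has one home in col 6: r8c6 ⇒ r8c6=3.
Step 32. [r5c4∈{1,8}] r5c4 is the only open cell in row 5 admitting 1, so r5c4=1.
Step 33. [r7c3∈{1,6}] row 7 places 1 nowhere but r7c3, so r7c3=1.
Step 34. [r1c2∈{7}] r1c2's peers cover all but 7. So r1c2=7.
Step 35. [r5c6∈{8}] r5c6's peers cover all but 8 ⇒ r5c6=8.
Step 36. [r2c5∈{7}] r2c5 has the single candidate 7 ⇒ r2c5=7.
Step 37. [r4c3∈{2}] nothing but 2 survives at r4c3. So r4c3=2.
Step 38. [r2c1∈{4}] r2c1's peers cover all but 4. So r2c1=4.
Step 39. [r8c4∈{8}] only 8 remains possible at r8c4 ⇒ r8c4=8.
Step 40. [r8c3∈{6}] r8c3 is down to just 6, so r8c3=6.
Step 41. [r6c8∈{1}] r6c8's peers cover all but 1 ⇒ r6c8=1.
Step 42. [r7c8∈{6}] r7c8's peers cover all but 6, so r7c8=6.
Step 43. [r6c7∈{7}] r6c7's peers cover all but 7 ⇒ r6c7=7.
Step 44. [r9c3∈{7}] r9c3's peers cover all but 7, so r9c3=7.
Step 45. [r4c4∈{3}] r4c4's peers cover all but 3 ⇒ r4c4=3.
Step 46. [r7c5∈{9}] r7c5 has the single candidate 9 ⇒ r7c5=9.
Step 47. [r1c1∈{6}] r1c1 has the single candidate 6, so r1c1=6.
Step 48. [r7c7∈{5}] nothing but 5 survives at r7c7. So r7c7=5.
Step 49. [r1c4∈{2}] nothing but 2 survives at r1c4 ⇒ r1c4=2.
Step 50. [r8c7∈{2}] r8c7 is down to just 2, so r8c7=2.
Step 51. [r5c9∈{6}] r5c9 is down to just 6 ⇒ r5c9=6.
Step 52. [r3c3∈{5}] nothing but 5 survives at r3c3, so r3c3=5.

Answer: 6 7 9 2 3 1 4 8 5 / 4 1 8 6 7 5 9 3 2 / 3 2 5 4 8 9 6 7 1 / 1 6 2 3 4 7 8 5 9 / 7 9 4 1 5 8 3 2 6 / 5 8 3 9 2 6 7 1 4 / 2 3 1 7 9 4 5 6 8 / 9 5 6 8 1 3 2 4 7 / 8 4 7 5 6 2 1 9 3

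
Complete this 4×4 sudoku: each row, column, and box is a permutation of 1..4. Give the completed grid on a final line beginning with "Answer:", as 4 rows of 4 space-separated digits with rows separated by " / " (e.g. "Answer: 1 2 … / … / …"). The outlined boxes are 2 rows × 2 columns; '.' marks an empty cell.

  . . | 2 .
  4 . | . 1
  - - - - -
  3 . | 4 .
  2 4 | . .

Step 1. [r2c3∈{3}] only 3 remains possible at r2c3 ⇒ r2c3=3.
Step 2. [r1c1∈{1}] only 1 remains possible at r1c1 ⇒ r1c1=1.
Step 3. [r4c3∈{1}] nothing but 1 survives at r4c3. So r4c3=1.
Step 4. [r4c4∈{3}] r4c4 is down to just 3. So r4c4=3.
Step 5. [r1c2∈{3}] only 3 remains possible at r1c2 ⇒ r1c2=3.
Step 6. [r3c4∈{2}] r3c4's peers cover all but 2, so r3c4=2.
Step 7. [r2c2∈{2}] only 2 remains possible at r2c2 ⇒ r2c2=2.
Step 8. [r3c2∈{1}] nothing but 1 survives at r3c2. So r3c2=1.
Step 9. [r1c4∈{4}] r1c4 has the single candidate 4. So r1c4=4.

Answer: 1 3 2 4 / 4 2 3 1 / 3 1 4 2 / 2 4 1 3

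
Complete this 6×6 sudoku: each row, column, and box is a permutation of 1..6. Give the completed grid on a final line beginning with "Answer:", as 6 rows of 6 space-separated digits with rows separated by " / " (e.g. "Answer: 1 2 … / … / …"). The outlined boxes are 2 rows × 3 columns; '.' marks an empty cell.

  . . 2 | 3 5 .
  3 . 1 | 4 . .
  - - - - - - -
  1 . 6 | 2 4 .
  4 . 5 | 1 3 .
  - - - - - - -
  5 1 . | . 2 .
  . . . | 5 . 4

Step 1. [r2c5∈{6}] r2c5 has the single candidate 6. So r2c5=6.
Step 2. [r6c3∈{3}] nothing but 3 survives at r6c3 ⇒ r6c3=3.
Step 3. [r1c1∈{6}] r1c1 has the single candidate 6. So r1c1=6.
Step 4. [r5c6∈{3,6}] row 5 places 3 nowhere but r5c6, so r5c6=3.
Step 5. [r4c2∈{2}] r4c2 has the single candidate 2 ⇒ r4c2=2.
Step 6. [r1c6∈{1}] nothing but 1 survives at r1c6, so r1c6=1.
Step 7. [r1c2∈{4}] r1c2 has the single candidate 4, so r1c2=4.
Step 8. [r3c6∈{5}] r3c6 is down to just 5 ⇒ r3c6=5.
Step 9. [r2c6∈{2}] r2c6 is down to just 2, so r2c6=2.
Step 10. [r2c2∈{5}] r2c2 is down to just 5, so r2c2=5.
Step 11. [r6c2∈{6}] r6c2 is down to just 6 ⇒ r6c2=6.
Step 12. [r6c5∈{1}] r6c5's peers cover all but 1 ⇒ r6c5=1.
Step 13. [r6c1∈{2}] nothing but 2 survives at r6c1. So r6c1=2.
Step 14. [r5c4∈{6}] r5c4 is down to just 6. So r5c4=6.
Step 15. [r4c6∈{6}] r4c6's peers cover all but 6. So r4c6=6.
Step 16. [r3c2∈{3}] r3c2 has the single candidate 3. So r3c2=3.
Step 17. [r5c3∈{4}] r5c3 has the single candidate 4. So r5c3=4.

Answer: 6 4 2 3 5 1 / 3 5 1 4 6 2 / 1 3 6 2 4 5 / 4 2 5 1 3 6 / 5 1 4 6 2 3 / 2 6 3 5 1 4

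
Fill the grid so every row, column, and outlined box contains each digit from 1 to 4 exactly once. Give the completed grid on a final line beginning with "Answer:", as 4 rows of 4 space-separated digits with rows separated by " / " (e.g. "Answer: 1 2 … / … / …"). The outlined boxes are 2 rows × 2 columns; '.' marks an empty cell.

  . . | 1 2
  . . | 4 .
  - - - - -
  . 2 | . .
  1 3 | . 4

Step 1. [r1c1∈{3,4}] r1c1 is the only open cell in row 1 admitting 3 ⇒ r1c1=3.
Step 2. [r3c3∈{3}] r3c3's peers cover all but 3, so r3c3=3.
Step 3. [r3c4∈{1}] r3c4 has the single candidate 1. So r3c4=1.
Step 4. [r1c2∈{4}] nothing but 4 survives at r1c2 ⇒ r1c2=4.
Step 5. [r2c1∈{2}] only 2 remains possible at r2c1. So r2c1=2.
Step 6. [r4c3∈{2}] nothing but 2 survives at r4c3. So r4c3=2.
Step 7. [r3c1∈{4}] only 4 remains possible at r3c1, so r3c1=4.
Step 8. [r2c2∈{1}] r2c2's peers cover all but 1 ⇒ r2c2=1.
Step 9. [r2c4∈{3}] r2c4 is down to just 3. So r2c4=3.

Answer: 3 4 1 2 / 2 1 4 3 / 4 2 3 1 / 1 3 2 4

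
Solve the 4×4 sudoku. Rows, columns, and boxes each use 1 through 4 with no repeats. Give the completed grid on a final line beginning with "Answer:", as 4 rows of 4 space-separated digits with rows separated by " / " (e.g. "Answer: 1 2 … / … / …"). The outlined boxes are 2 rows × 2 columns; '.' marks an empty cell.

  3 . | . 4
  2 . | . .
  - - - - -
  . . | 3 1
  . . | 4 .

Step 1. [r1c2∈{1}] r1c2 has the single candidate 1 ⇒ r1c2=1.
Step 2. [r3c2∈{2,4}] in row 3, 2 fits only at r3c2. So r3c2=2.
Step 3. [r2c3∈{1}] only 1 remains possible at r2c3. So r2c3=1.
Step 4. [r4c2∈{3}] r4c2 is down to just 3 ⇒ r4c2=3.
Step 5. [r2c4∈{3}] r2c4 is down to just 3. So r2c4=3.
Step 6. [r2c2∈{4}] r2c2 is down to just 4 ⇒ r2c2=4.
Step 7. [r4c1∈{1}] nothing but 1 survives at r4c1. So r4c1=1.
Step 8. [r4c4∈{2}] nothing but 2 survives at r4c4 ⇒ r4c4=2.
Step 9. [r3c1∈{4}] r3c1 has the single candidate 4, so r3c1=4.
Step 10. [r1c3∈{2}] r1c3 is down to just 2. So r1c3=2.

Answer: 3 1 2 4 / 2 4 1 3 / 4 2 3 1 / 1 3 4 2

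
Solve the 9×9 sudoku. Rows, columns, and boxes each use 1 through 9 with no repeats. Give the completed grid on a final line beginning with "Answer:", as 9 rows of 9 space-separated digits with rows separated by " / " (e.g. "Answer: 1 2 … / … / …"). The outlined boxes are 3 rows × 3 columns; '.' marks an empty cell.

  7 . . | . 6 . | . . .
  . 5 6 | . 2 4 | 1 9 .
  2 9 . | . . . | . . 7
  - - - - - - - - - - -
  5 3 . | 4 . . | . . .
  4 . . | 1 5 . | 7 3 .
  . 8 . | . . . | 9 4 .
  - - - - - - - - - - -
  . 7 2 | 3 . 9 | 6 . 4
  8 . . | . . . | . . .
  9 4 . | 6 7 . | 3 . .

Step 1. [r7c8∈{1,5,8}] 5 has one home in row 7: r7c8 ⇒ r7c8=5.
Step 2. [r8c7∈{2}] r8c7 is down to just 2 ⇒ r8c7=2.
Step 3. [r4c7∈{8}] nothing but 8 survives at r4c7 ⇒ r4c7=8.
Step 4. [r9c6∈{1,2,5,8}] r9c6 is the only open cell in row 9 admitting 2, so r9c6=2.
Step 5. [r7c1∈{1}] nothing but 1 survives at r7c1, so r7c1=1.
Step 6. [r8c4∈{5}] r8c4's peers cover all but 5, so r8c4=5.
Step 7. [r3c4∈{8}] r3c4 has the single candidate 8. So r3c4=8.
Step 8. [r1c3∈{1,3,4,8}] in col 3, 8 fits only at r1c3 ⇒ r1c3=8.
Step 9. [r8c6∈{1}] only 1 remains possible at r8c6, so r8c6=1.
Step 10. [r6c9∈{1,2,5,6}] across row 6, 5 lands solely at r6c9. So r6c9=5.
Step 11. [r3c3∈{1,3,4}] col 3 places 4 nowhere but r3c3. So r3c3=4.
Step 12. [r2c9∈{3,8}] r2c9 is the only open cell in row 2 admitting 8 ⇒ r2c9=8.
Step 13. [r9c9∈{1}] nothing but 1 survives at r9c9, so r9c9=1.
Step 14. [r4c8∈{1,2,6}] col 8 places 1 nowhere but r4c8. So r4c8=1.
Step 15. [r4c9∈{2,6}] r4c9 is the only open cell in row 4 admitting 2 ⇒ r4c9=2.
Step 16. [r4c6∈{6,7}] in row 4, 6 fits only at r4c6, so r4c6=6.
Step 17. [r6c6∈{3,7}] across col 6, 7 lands solely at r6c6 ⇒ r6c6=7.
Step 18. [r3c7∈{5}] r3c7 has the single candidate 5. So r3c7=5.
Step 19. [r3c6∈{3}] r3c6 has the single candidate 3 ⇒ r3c6=3.
Step 20. [r4c5∈{9}] r4c5's peers cover all but 9 ⇒ r4c5=9.
Step 21. [r5c2∈{2,6}] across row 5, 2 lands solely at r5c2 ⇒ r5c2=2.
Step 22. [r5c3∈{9}] r5c3 has the single candidate 9 ⇒ r5c3=9.
Step 23. [r1c4∈{9}] nothing but 9 survives at r1c4, so r1c4=9.
Step 24. [r8c5∈{4}] only 4 remains possible at r8c5, so r8c5=4.
Step 25. [r2c4∈{7}] r2c4 has the single candidate 7 ⇒ r2c4=7.
Step 26. [r9c3∈{5}] r9c3 is down to just 5, so r9c3=5.
Step 27. [r1c9∈{3}] only 3 remains possible at r1c9, so r1c9=3.
Step 28. [r8c3∈{3}] nothing but 3 survives at r8c3, so r8c3=3.
Step 29. [r6c4∈{2}] nothing but 2 survives at r6c4, so r6c4=2.
Step 30. [r3c8∈{6}] r3c8 has the single candidate 6. So r3c8=6.
Step 31. [r5c6∈{8}] r5c6's peers cover all but 8, so r5c6=8.
Step 32. [r8c8∈{7}] r8c8's peers cover all but 7, so r8c8=7.
Step 33. [r6c1∈{6}] nothing but 6 survives at r6c1, so r6c1=6.
Step 34. [r3c5∈{1}] r3c5 is down to just 1. So r3c5=1.
Step 35. [r4c3∈{7}] only 7 remains possible at r4c3. So r4c3=7.
Step 36. [r5c9∈{6}] only 6 remains possible at r5c9. So r5c9=6.
Step 37. [r6c3∈{1}] r6c3's peers cover all but 1 ⇒ r6c3=1.
Step 38. [r8c2∈{6}] nothing but 6 survives at r8c2. So r8c2=6.
Step 39. [r8c9∈{9}] only 9 remains possible at r8c9. So r8c9=9.
Step 40. [r6c5∈{3}] r6c5 is down to just 3. So r6c5=3.
Step 41. [r1c6∈{5}] nothing but 5 survives at r1c6, so r1c6=5.
Step 42. [r9c8∈{8}] r9c8 has the single candidate 8, so r9c8=8.
Step 43. [r7c5∈{8}] only 8 remains possible at r7c5. So r7c5=8.
Step 44. [r1c8∈{2}] only 2 remains possible at r1c8 ⇒ r1c8=2.
Step 45. [r1c2∈{1}] r1c2 is down to just 1, so r1c2=1.
Step 46. [r1c7∈{4}] r1c7 has the single candidate 4, so r1c7=4.
Step 47. [r2c1∈{3}] r2c1 has the single candidate 3 ⇒ r2c1=3.

Answer: 7 1 8 9 6 5 4 2 3 / 3 5 6 7 2 4 1 9 8 / 2 9 4 8 1 3 5 6 7 / 5 3 7 4 9 6 8 1 2 / 4 2 9 1 5 8 7 3 6 / 6 8 1 2 3 7 9 4 5 / 1 7 2 3 8 9 6 5 4 / 8 6 3 5 4 1 2 7 9 / 9 4 5 6 7 2 3 8 1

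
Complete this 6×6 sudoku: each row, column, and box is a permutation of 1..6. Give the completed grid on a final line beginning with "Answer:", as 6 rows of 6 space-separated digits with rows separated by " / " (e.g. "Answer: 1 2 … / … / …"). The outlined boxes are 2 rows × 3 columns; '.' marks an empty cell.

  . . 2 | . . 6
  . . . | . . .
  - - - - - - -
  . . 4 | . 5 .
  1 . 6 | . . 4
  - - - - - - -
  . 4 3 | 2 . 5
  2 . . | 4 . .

Step 1. [r4c4∈{3}] r4c4 has the single candidate 3 ⇒ r4c4=3.
Step 2. [r5c5∈{1,6}] in row 5, 1 fits only at r5c5 ⇒ r5c5=1.
Step 3. [r4c2∈{2,5}] 5 has one home in row 4: r4c2, so r4c2=5.
Step 4. [r3c1∈{3}] nothing but 3 survives at r3c1. So r3c1=3.
Step 5. [r6c6∈{3}] r6c6's peers cover all but 3, so r6c6=3.
Step 6. [r6c3∈{1,5}] r6c3 is the only open cell in row 6 admitting 5 ⇒ r6c3=5.
Step 7. [r2c3∈{1}] r2c3 has the single candidate 1. So r2c3=1.
Step 8. [r2c4∈{5}] nothing but 5 survives at r2c4. So r2c4=5.
Step 9. [r4c5∈{2}] nothing but 2 survives at r4c5 ⇒ r4c5=2.
Step 10. [r1c2∈{3}] r1c2 has the single candidate 3 ⇒ r1c2=3.
Step 11. [r5c1∈{6}] only 6 remains possible at r5c1. So r5c1=6.
Step 12. [r2c1∈{4}] r2c1's peers cover all but 4 ⇒ r2c1=4.
Step 13. [r3c4∈{1,6}] in row 3, 6 fits only at r3c4 ⇒ r3c4=6.
Step 14. [r1c5∈{4}] r1c5 is down to just 4 ⇒ r1c5=4.
Step 15. [r2c6∈{2}] r2c6 is down to just 2. So r2c6=2.
Step 16. [r1c1∈{5}] r1c1 has the single candidate 5. So r1c1=5.
Step 17. [r1c4∈{1}] only 1 remains possible at r1c4, so r1c4=1.
Step 18. [r6c2∈{1}] r6c2 has the single candidate 1, so r6c2=1.
Step 19. [r3c6∈{1}] r3c6 is down to just 1. So r3c6=1.
Step 20. [r2c5∈{3}] only 3 remains possible at r2c5. So r2c5=3.
Step 21. [r3c2∈{2}] r3c2 has the single candidate 2. So r3c2=2.
Step 22. [r2c2∈{6}] r2c2's peers cover all but 6. So r2c2=6.
Step 23. [r6c5∈{6}] r6c5's peers cover all but 6 ⇒ r6c5=6.

Answer: 5 3 2 1 4 6 / 4 6 1 5 3 2 / 3 2 4 6 5 1 / 1 5 6 3 2 4 / 6 4 3 2 1 5 / 2 1 5 4 6 3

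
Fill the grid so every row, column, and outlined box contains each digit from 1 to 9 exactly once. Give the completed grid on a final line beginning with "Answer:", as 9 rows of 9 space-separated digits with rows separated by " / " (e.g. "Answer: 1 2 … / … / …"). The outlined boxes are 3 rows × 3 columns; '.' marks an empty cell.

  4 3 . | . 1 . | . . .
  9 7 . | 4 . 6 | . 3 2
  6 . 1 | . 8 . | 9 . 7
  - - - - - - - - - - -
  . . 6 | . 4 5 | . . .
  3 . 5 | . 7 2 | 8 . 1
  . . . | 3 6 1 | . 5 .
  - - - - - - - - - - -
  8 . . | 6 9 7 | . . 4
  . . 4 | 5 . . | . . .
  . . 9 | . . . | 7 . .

Step 1. [r9c1∈{1,2,5}] col 1 places 5 nowhere but r9c1 ⇒ r9c1=5.
Step 2. [r6c9∈{9}] only 9 remains possible at r6c9, so r6c9=9.
Step 3. [r7c7∈{1,2,3,5}] in row 7, 5 fits only at r7c7, so r7c7=5.
Step 4. [r8c1∈{1,2,7}] across row 8, 7 lands solely at r8c1 ⇒ r8c1=7.
Step 5. [r6c1∈{2}] r6c1's peers cover all but 2. So r6c1=2.
Step 6. [r5c8∈{4,6}] across row 5, 6 lands solely at r5c8. So r5c8=6.
Step 7. [r1c8∈{8}] r1c8 has the single candidate 8, so r1c8=8.
Step 8. [r9c4∈{1,2,8}] 1 has one home in col 4: r9c4. So r9c4=1.
Step 9. [r9c8∈{2}] r9c8 is down to just 2 ⇒ r9c8=2.
Step 10. [r9c5∈{3}] nothing but 3 survives at r9c5, so r9c5=3.
Step 11. [r5c4∈{9}] r5c4 has the single candidate 9, so r5c4=9.
Step 12. [r7c8∈{1}] r7c8's peers cover all but 1, so r7c8=1.
Step 13. [r8c2∈{1,2,6}] row 8 places 1 nowhere but r8c2, so r8c2=1.
Step 14. [r1c3∈{2}] nothing but 2 survives at r1c3. So r1c3=2.
Step 15. [r8c6∈{8}] nothing but 8 survives at r8c6, so r8c6=8.
Step 16. [r4c9∈{3}] nothing but 3 survives at r4c9, so r4c9=3.
Step 17. [r8c9∈{6}] r8c9 has the single candidate 6 ⇒ r8c9=6.
Step 18. [r5c2∈{4}] r5c2 has the single candidate 4, so r5c2=4.
Step 19. [r6c2∈{8}] r6c2's peers cover all but 8 ⇒ r6c2=8.
Step 20. [r2c5∈{5}] nothing but 5 survives at r2c5, so r2c5=5.
Step 21. [r3c4∈{2}] nothing but 2 survives at r3c4. So r3c4=2.
Step 22. [r8c8∈{9}] only 9 remains possible at r8c8 ⇒ r8c8=9.
Step 23. [r3c8∈{4}] r3c8 has the single candidate 4. So r3c8=4.
Step 24. [r3c2∈{5}] r3c2 is down to just 5. So r3c2=5.
Step 25. [r3c6∈{3}] r3c6 has the single candidate 3 ⇒ r3c6=3.
Step 26. [r4c7∈{2}] r4c7's peers cover all but 2, so r4c7=2.
Step 27. [r4c2∈{9}] r4c2's peers cover all but 9, so r4c2=9.
Step 28. [r8c5∈{2}] r8c5's peers cover all but 2, so r8c5=2.
Step 29. [r6c7∈{4}] nothing but 4 survives at r6c7. So r6c7=4.
Step 30. [r4c8∈{7}] r4c8's peers cover all but 7 ⇒ r4c8=7.
Step 31. [r9c6∈{4}] r9c6's peers cover all but 4, so r9c6=4.
Step 32. [r6c3∈{7}] nothing but 7 survives at r6c3 ⇒ r6c3=7.
Step 33. [r1c7∈{6}] r1c7 has the single candidate 6. So r1c7=6.
Step 34. [r2c3∈{8}] only 8 remains possible at r2c3. So r2c3=8.
Step 35. [r4c1∈{1}] nothing but 1 survives at r4c1 ⇒ r4c1=1.
Step 36. [r7c2∈{2}] r7c2 has the single candidate 2 ⇒ r7c2=2.
Step 37. [r1c9∈{5}] nothing but 5 survives at r1c9. So r1c9=5.
Step 38. [r8c7∈{3}] only 3 remains possible at r8c7 ⇒ r8c7=3.
Step 39. [r9c2∈{6}] only 6 remains possible at r9c2. So r9c2=6.
Step 40. [r7c3∈{3}] r7c3 is down to just 3. So r7c3=3.
Step 41. [r9c9∈{8}] nothing but 8 survives at r9c9, so r9c9=8.
Step 42. [r1c6∈{9}] r1c6 has the single candidate 9, so r1c6=9.
Step 43. [r2c7∈{1}] nothing but 1 survives at r2c7. So r2c7=1.
Step 44. [r1c4∈{7}] r1c4's peers cover all but 7, so r1c4=7.
Step 45. [r4c4∈{8}] r4c4 is down to just 8 ⇒ r4c4=8.

Answer: 4 3 2 7 1 9 6 8 5 / 9 7 8 4 5 6 1 3 2 / 6 5 1 2 8 3 9 4 7 / 1 9 6 8 4 5 2 7 3 / 3 4 5 9 7 2 8 6 1 / 2 8 7 3 6 1 4 5 9 / 8 2 3 6 9 7 5 1 4 / 7 1 4 5 2 8 3 9 6 / 5 6 9 1 3 4 7 2 8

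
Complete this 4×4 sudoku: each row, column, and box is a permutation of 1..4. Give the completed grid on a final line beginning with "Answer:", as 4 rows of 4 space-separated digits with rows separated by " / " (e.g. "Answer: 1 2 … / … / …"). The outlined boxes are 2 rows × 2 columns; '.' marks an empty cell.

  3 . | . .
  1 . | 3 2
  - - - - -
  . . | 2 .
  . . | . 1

Step 1. [r3c1∈{4}] r3c1 has the single candidate 4 ⇒ r3c1=4.
Step 2. [r1c4∈{4}] r1c4's peers cover all but 4. So r1c4=4.
Step 3. [r4c2∈{2,3}] in row 4, 3 fits only at r4c2 ⇒ r4c2=3.
Step 4. [r3c4∈{3}] r3c4's peers cover all but 3. So r3c4=3.
Step 5. [r3c2∈{1}] r3c2 is down to just 1 ⇒ r3c2=1.
Step 6. [r1c2∈{2}] r1c2's peers cover all but 2. So r1c2=2.
Step 7. [r2c2∈{4}] only 4 remains possible at r2c2, so r2c2=4.
Step 8. [r4c3∈{4}] r4c3's peers cover all but 4 ⇒ r4c3=4.
Step 9. [r1c3∈{1}] only 1 remains possible at r1c3. So r1c3=1.
Step 10. [r4c1∈{2}] nothing but 2 survives at r4c1, so r4c1=2.

Answer: 3 2 1 4 / 1 4 3 2 / 4 1 2 3 / 2 3 4 1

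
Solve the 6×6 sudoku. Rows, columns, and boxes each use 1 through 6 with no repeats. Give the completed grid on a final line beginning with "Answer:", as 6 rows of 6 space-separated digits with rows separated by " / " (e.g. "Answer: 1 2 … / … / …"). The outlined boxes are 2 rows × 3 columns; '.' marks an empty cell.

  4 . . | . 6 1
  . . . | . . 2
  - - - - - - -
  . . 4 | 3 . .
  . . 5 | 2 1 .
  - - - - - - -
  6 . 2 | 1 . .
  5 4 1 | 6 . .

Step 1. [r2c5∈{3,4,5}] 3 has one home in box 2: r2c5. So r2c5=3.
Step 2. [r5c2∈{3}] r5c2's peers cover all but 3, so r5c2=3.
Step 3. [r4c2∈{6}] nothing but 6 survives at r4c2 ⇒ r4c2=6.
Step 4. [r3c1∈{1,2}] in col 1, 2 fits only at r3c1. So r3c1=2.
Step 5. [r3c5∈{5}] nothing but 5 survives at r3c5 ⇒ r3c5=5.
Step 6. [r1c4∈{5}] r1c4's peers cover all but 5, so r1c4=5.
Step 7. [r2c2∈{1,5}] in row 2, 5 fits only at r2c2. So r2c2=5.
Step 8. [r5c5∈{4}] nothing but 4 survives at r5c5 ⇒ r5c5=4.
Step 9. [r6c6∈{3}] r6c6 is down to just 3. So r6c6=3.
Step 10. [r3c2∈{1}] nothing but 1 survives at r3c2. So r3c2=1.
Step 11. [r3c6∈{6}] only 6 remains possible at r3c6, so r3c6=6.
Step 12. [r6c5∈{2}] nothing but 2 survives at r6c5, so r6c5=2.
Step 13. [r2c4∈{4}] r2c4's peers cover all but 4, so r2c4=4.
Step 14. [r4c1∈{3}] r4c1 has the single candidate 3, so r4c1=3.
Step 15. [r1c2∈{2}] only 2 remains possible at r1c2. So r1c2=2.
Step 16. [r5c6∈{5}] nothing but 5 survives at r5c6. So r5c6=5.
Step 17. [r4c6∈{4}] r4c6's peers cover all but 4, so r4c6=4.
Step 18. [r1c3∈{3}] r1c3 has the single candidate 3, so r1c3=3.
Step 19. [r2c1∈{1}] r2c1 is down to just 1 ⇒ r2c1=1.
Step 20. [r2c3∈{6}] nothing but 6 survives at r2c3. So r2c3=6.

Answer: 4 2 3 5 6 1 / 1 5 6 4 3 2 / 2 1 4 3 5 6 / 3 6 5 2 1 4 / 6 3 2 1 4 5 / 5 4 1 6 2 3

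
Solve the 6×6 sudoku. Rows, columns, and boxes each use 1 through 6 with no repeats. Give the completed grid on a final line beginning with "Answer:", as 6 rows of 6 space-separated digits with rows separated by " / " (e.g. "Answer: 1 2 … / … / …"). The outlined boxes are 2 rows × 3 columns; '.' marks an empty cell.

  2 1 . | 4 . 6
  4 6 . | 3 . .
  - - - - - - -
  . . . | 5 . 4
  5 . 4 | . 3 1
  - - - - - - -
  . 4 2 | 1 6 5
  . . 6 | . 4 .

Step 1. [r6c6∈{2,3}] across col 6, 3 lands solely at r6c6 ⇒ r6c6=3.
Step 2. [r3c2∈{2,3}] r3c2 is the only open cell in col 2 admitting 3 ⇒ r3c2=3.
Step 3. [r3c5∈{2}] r3c5 has the single candidate 2. So r3c5=2.
Step 4. [r1c5∈{5}] only 5 remains possible at r1c5, so r1c5=5.
Step 5. [r3c3∈{1}] r3c3's peers cover all but 1, so r3c3=1.
Step 6. [r6c2∈{5}] r6c2's peers cover all but 5. So r6c2=5.
Step 7. [r2c5∈{1}] r2c5 is down to just 1, so r2c5=1.
Step 8. [r2c3∈{5}] nothing but 5 survives at r2c3, so r2c3=5.
Step 9. [r4c4∈{6}] r4c4's peers cover all but 6, so r4c4=6.
Step 10. [r1c3∈{3}] r1c3's peers cover all but 3 ⇒ r1c3=3.
Step 11. [r5c1∈{3}] only 3 remains possible at r5c1. So r5c1=3.
Step 12. [r3c1∈{6}] r3c1 is down to just 6, so r3c1=6.
Step 13. [r6c4∈{2}] r6c4 is down to just 2 ⇒ r6c4=2.
Step 14. [r2c6∈{2}] nothing but 2 survives at r2c6 ⇒ r2c6=2.
Step 15. [r6c1∈{1}] r6c1's peers cover all but 1 ⇒ r6c1=1.
Step 16. [r4c2∈{2}] only 2 remains possible at r4c2 ⇒ r4c2=2.

Answer: 2 1 3 4 5 6 / 4 6 5 3 1 2 / 6 3 1 5 2 4 / 5 2 4 6 3 1 / 3 4 2 1 6 5 / 1 5 6 2 4 3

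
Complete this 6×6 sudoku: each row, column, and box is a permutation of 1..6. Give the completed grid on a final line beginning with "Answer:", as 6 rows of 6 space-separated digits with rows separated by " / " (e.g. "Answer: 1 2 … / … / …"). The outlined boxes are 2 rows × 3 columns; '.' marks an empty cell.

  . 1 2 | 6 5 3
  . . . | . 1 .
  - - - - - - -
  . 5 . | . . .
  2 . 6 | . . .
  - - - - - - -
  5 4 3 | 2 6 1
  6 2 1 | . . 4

Step 1. [r4c4∈{1,3,4,5}] 1 has one home in row 4: r4c4, so r4c4=1.
Step 2. [r3c3∈{4}] nothing but 4 survives at r3c3 ⇒ r3c3=4.
Step 3. [r3c4∈{3}] r3c4's peers cover all but 3 ⇒ r3c4=3.
Step 4. [r2c1∈{3,4}] 3 has one home in col 1: r2c1 ⇒ r2c1=3.
Step 5. [r2c6∈{2}] r2c6's peers cover all but 2 ⇒ r2c6=2.
Step 6. [r6c5∈{3}] only 3 remains possible at r6c5, so r6c5=3.
Step 7. [r3c5∈{2}] only 2 remains possible at r3c5 ⇒ r3c5=2.
Step 8. [r6c4∈{5}] r6c4's peers cover all but 5 ⇒ r6c4=5.
Step 9. [r2c2∈{6}] only 6 remains possible at r2c2. So r2c2=6.
Step 10. [r3c6∈{6}] r3c6's peers cover all but 6 ⇒ r3c6=6.
Step 11. [r1c1∈{4}] only 4 remains possible at r1c1. So r1c1=4.
Step 12. [r4c2∈{3}] r4c2 has the single candidate 3. So r4c2=3.
Step 13. [r2c4∈{4}] r2c4 is down to just 4, so r2c4=4.
Step 14. [r4c6∈{5}] r4c6's peers cover all but 5. So r4c6=5.
Step 15. [r3c1∈{1}] nothing but 1 survives at r3c1. So r3c1=1.
Step 16. [r2c3∈{5}] nothing but 5 survives at r2c3, so r2c3=5.
Step 17. [r4c5∈{4}] r4c5 has the single candidate 4 ⇒ r4c5=4.

Answer: 4 1 2 6 5 3 / 3 6 5 4 1 2 / 1 5 4 3 2 6 / 2 3 6 1 4 5 / 5 4 3 2 6 1 / 6 2 1 5 3 4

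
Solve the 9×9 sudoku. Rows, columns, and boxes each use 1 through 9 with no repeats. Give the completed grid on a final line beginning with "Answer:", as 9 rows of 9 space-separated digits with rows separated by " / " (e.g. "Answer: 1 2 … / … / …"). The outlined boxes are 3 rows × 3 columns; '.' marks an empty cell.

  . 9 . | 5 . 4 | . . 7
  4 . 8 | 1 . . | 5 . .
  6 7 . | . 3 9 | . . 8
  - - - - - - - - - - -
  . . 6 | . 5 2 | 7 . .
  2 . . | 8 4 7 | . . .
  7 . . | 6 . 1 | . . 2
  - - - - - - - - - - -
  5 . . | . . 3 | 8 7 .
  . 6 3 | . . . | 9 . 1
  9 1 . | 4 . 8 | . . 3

Step 1. [r3c4∈{2}] nothing but 2 survives at r3c4. So r3c4=2.
Step 2. [r8c8∈{2,4,5}] r8c8 is the only open cell in row 8 admitting 4, so r8c8=4.
Step 3. [r5c9∈{5,6,9}] r5c9 is the only open cell in col 9 admitting 5, so r5c9=5.
Step 4. [r3c8∈{1}] nothing but 1 survives at r3c8. So r3c8=1.
Step 5. [r5c2∈{3}] r5c2 has the single candidate 3. So r5c2=3.
Step 6. [r2c8∈{2,3,6,9}] in row 2, 3 fits only at r2c8 ⇒ r2c8=3.
Step 7. [r6c5∈{9}] nothing but 9 survives at r6c5. So r6c5=9.
Step 8. [r7c9∈{6}] r7c9's peers cover all but 6 ⇒ r7c9=6.
Step 9. [r9c7∈{2}] r9c7's peers cover all but 2. So r9c7=2.
Step 10. [r1c7∈{6}] r1c7's peers cover all but 6. So r1c7=6.
Step 11. [r2c5∈{6,7}] across row 2, 7 lands solely at r2c5 ⇒ r2c5=7.
Step 12. [r4c9∈{4,9}] 4 has one home in col 9: r4c9, so r4c9=4.
Step 13. [r4c2∈{8}] only 8 remains possible at r4c2. So r4c2=8.
Step 14. [r2c2∈{2}] only 2 remains possible at r2c2, so r2c2=2.
Step 15. [r7c2∈{4}] only 4 remains possible at r7c2 ⇒ r7c2=4.
Step 16. [r1c3∈{1}] r1c3 is down to just 1, so r1c3=1.
Step 17. [r7c3∈{2}] r7c3's peers cover all but 2, so r7c3=2.
Step 18. [r3c3∈{5}] r3c3's peers cover all but 5, so r3c3=5.
Step 19. [r4c8∈{9}] r4c8 has the single candidate 9. So r4c8=9.
Step 20. [r8c5∈{2}] r8c5 is down to just 2. So r8c5=2.
Step 21. [r4c1∈{1}] r4c1's peers cover all but 1, so r4c1=1.
Step 22. [r7c4∈{9}] r7c4's peers cover all but 9 ⇒ r7c4=9.
Step 23. [r9c5∈{6}] nothing but 6 survives at r9c5, so r9c5=6.
Step 24. [r1c1∈{3}] r1c1 has the single candidate 3, so r1c1=3.
Step 25. [r3c7∈{4}] nothing but 4 survives at r3c7, so r3c7=4.
Step 26. [r8c4∈{7}] r8c4 has the single candidate 7 ⇒ r8c4=7.
Step 27. [r8c6∈{5}] r8c6's peers cover all but 5, so r8c6=5.
Step 28. [r6c8∈{8}] only 8 remains possible at r6c8. So r6c8=8.
Step 29. [r1c5∈{8}] only 8 remains possible at r1c5. So r1c5=8.
Step 30. [r5c8∈{6}] r5c8's peers cover all but 6, so r5c8=6.
Step 31. [r5c3∈{9}] nothing but 9 survives at r5c3 ⇒ r5c3=9.
Step 32. [r2c9∈{9}] r2c9 is down to just 9 ⇒ r2c9=9.
Step 33. [r9c8∈{5}] nothing but 5 survives at r9c8 ⇒ r9c8=5.
Step 34. [r9c3∈{7}] r9c3 is down to just 7, so r9c3=7.
Step 35. [r7c5∈{1}] nothing but 1 survives at r7c5 ⇒ r7c5=1.
Step 36. [r6c2∈{5}] only 5 remains possible at r6c2. So r6c2=5.
Step 37. [r8c1∈{8}] r8c1 has the single candidate 8. So r8c1=8.
Step 38. [r1c8∈{2}] r1c8 has the single candidate 2. So r1c8=2.
Step 39. [r6c7∈{3}] r6c7 is down to just 3 ⇒ r6c7=3.
Step 40. [r2c6∈{6}] only 6 remains possible at r2c6 ⇒ r2c6=6.
Step 41. [r4c4∈{3}] only 3 remains possible at r4c4 ⇒ r4c4=3.
Step 42. [r5c7∈{1}] r5c7 is down to just 1 ⇒ r5c7=1.
Step 43. [r6c3∈{4}] r6c3 is down to just 4 ⇒ r6c3=4.

Answer: 3 9 1 5 8 4 6 2 7 / 4 2 8 1 7 6 5 3 9 / 6 7 5 2 3 9 4 1 8 / 1 8 6 3 5 2 7 9 4 / 2 3 9 8 4 7 1 6 5 / 7 5 4 6 9 1 3 8 2 / 5 4 2 9 1 3 8 7 6 / 8 6 3 7 2 5 9 4 1 / 9 1 7 4 6 8 2 5 3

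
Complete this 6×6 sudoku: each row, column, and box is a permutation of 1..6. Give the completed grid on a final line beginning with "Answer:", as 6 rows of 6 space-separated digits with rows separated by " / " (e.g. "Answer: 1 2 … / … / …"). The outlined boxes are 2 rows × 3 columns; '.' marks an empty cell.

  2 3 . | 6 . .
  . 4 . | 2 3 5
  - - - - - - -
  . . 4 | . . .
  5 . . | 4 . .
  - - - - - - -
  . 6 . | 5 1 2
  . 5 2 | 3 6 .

Step 1. [r1c6∈{1,4}] 1 has one home in box 2: r1c6. So r1c6=1.
Step 2. [r6c1∈{1,4}] in row 6, 1 fits only at r6c1, so r6c1=1.
Step 3. [r2c3∈{1,6}] in row 2, 1 fits only at r2c3, so r2c3=1.
Step 4. [r4c3∈{3,6}] 6 has one home in col 3: r4c3. So r4c3=6.
Step 5. [r3c1∈{3}] only 3 remains possible at r3c1, so r3c1=3.
Step 6. [r4c5∈{2}] r4c5 is down to just 2, so r4c5=2.
Step 7. [r3c2∈{1,2}] row 3 places 2 nowhere but r3c2, so r3c2=2.
Step 8. [r3c4∈{1}] only 1 remains possible at r3c4 ⇒ r3c4=1.
Step 9. [r5c1∈{4}] nothing but 4 survives at r5c1. So r5c1=4.
Step 10. [r2c1∈{6}] only 6 remains possible at r2c1, so r2c1=6.
Step 11. [r4c6∈{3}] only 3 remains possible at r4c6, so r4c6=3.
Step 12. [r4c2∈{1}] r4c2's peers cover all but 1, so r4c2=1.
Step 13. [r3c6∈{6}] r3c6 has the single candidate 6, so r3c6=6.
Step 14. [r5c3∈{3}] r5c3's peers cover all but 3. So r5c3=3.
Step 15. [r3c5∈{5}] nothing but 5 survives at r3c5, so r3c5=5.
Step 16. [r1c5∈{4}] nothing but 4 survives at r1c5. So r1c5=4.
Step 17. [r1c3∈{5}] r1c3 has the single candidate 5 ⇒ r1c3=5.
Step 18. [r6c6∈{4}] only 4 remains possible at r6c6. So r6c6=4.

Answer: 2 3 5 6 4 1 / 6 4 1 2 3 5 / 3 2 4 1 5 6 / 5 1 6 4 2 3 / 4 6 3 5 1 2 / 1 5 2 3 6 4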